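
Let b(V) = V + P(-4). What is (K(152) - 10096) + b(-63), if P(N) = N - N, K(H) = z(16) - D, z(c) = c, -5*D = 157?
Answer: -50558/5 ≈ -10112.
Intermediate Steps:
D = -157/5 (D = -⅕*157 = -157/5 ≈ -31.400)
K(H) = 237/5 (K(H) = 16 - 1*(-157/5) = 16 + 157/5 = 237/5)
P(N) = 0
b(V) = V (b(V) = V + 0 = V)
(K(152) - 10096) + b(-63) = (237/5 - 10096) - 63 = -50243/5 - 63 = -50558/5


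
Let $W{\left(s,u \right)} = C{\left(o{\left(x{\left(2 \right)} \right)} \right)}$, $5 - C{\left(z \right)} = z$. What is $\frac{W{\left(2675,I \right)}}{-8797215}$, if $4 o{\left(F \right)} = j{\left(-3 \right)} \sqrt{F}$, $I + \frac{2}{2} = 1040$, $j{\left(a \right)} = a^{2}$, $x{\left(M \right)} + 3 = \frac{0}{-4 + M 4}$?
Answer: $- \frac{1}{1759443} + \frac{3 i \sqrt{3}}{11729620} \approx -5.6836 \cdot 10^{-7} + 4.4299 \cdot 10^{-7} i$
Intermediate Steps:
$x{\left(M \right)} = -3$ ($x{\left(M \right)} = -3 + \frac{0}{-4 + M 4} = -3 + \frac{0}{-4 + 4 M} = -3 + 0 = -3$)
$I = 1039$ ($I = -1 + 1040 = 1039$)
$o{\left(F \right)} = \frac{9 \sqrt{F}}{4}$ ($o{\left(F \right)} = \frac{\left(-3\right)^{2} \sqrt{F}}{4} = \frac{9 \sqrt{F}}{4}$)
$C{\left(z \right)} = 5 - z$
$W{\left(s,u \right)} = 5 - \frac{9 i \sqrt{3}}{4}$ ($W{\left(s,u \right)} = 5 - \frac{9 \sqrt{-3}}{4} = 5 - \frac{9 i \sqrt{3}}{4}$)
$\frac{W{\left(2675,I \right)}}{-8797215} = \frac{5 - \frac{9 i \sqrt{3}}{4}}{-8797215} = \left(5 - \frac{9 i \sqrt{3}}{4}\right) \left(- \frac{1}{8797215}\right) = - \frac{1}{1759443} + \frac{3 i \sqrt{3}}{11729620}$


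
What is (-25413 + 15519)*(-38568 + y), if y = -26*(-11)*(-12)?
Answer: 415548000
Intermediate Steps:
y = -3432 (y = 286*(-12) = -3432)
(-25413 + 15519)*(-38568 + y) = (-25413 + 15519)*(-38568 - 3432) = -9894*(-42000) = 415548000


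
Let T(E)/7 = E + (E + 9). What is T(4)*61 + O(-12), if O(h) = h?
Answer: 7247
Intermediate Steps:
T(E) = 63 + 14*E (T(E) = 7*(E + (E + 9)) = 7*(E + (9 + E)) = 7*(9 + 2*E) = 63 + 14*E)
T(4)*61 + O(-12) = (63 + 14*4)*61 - 12 = (63 + 56)*61 - 12 = 119*61 - 12 = 7259 - 12 = 7247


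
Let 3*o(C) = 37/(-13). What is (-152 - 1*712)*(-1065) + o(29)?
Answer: 35886203/39 ≈ 9.2016e+5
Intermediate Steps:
o(C) = -37/39 (o(C) = (37/(-13))/3 = (37*(-1/13))/3 = (⅓)*(-37/13) = -37/39)
(-152 - 1*712)*(-1065) + o(29) = (-152 - 1*712)*(-1065) - 37/39 = (-152 - 712)*(-1065) - 37/39 = -864*(-1065) - 37/39 = 920160 - 37/39 = 35886203/39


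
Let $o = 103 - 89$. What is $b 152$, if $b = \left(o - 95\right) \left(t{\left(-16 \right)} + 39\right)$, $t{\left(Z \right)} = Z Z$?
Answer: $-3632040$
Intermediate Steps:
$t{\left(Z \right)} = Z^{2}$
$o = 14$
$b = -23895$ ($b = \left(14 - 95\right) \left(\left(-16\right)^{2} + 39\right) = - 81 \left(256 + 39\right) = \left(-81\right) 295 = -23895$)
$b 152 = \left(-23895\right) 152 = -3632040$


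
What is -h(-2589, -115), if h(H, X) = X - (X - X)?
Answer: 115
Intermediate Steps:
h(H, X) = X (h(H, X) = X - 1*0 = X + 0 = X)
-h(-2589, -115) = -1*(-115) = 115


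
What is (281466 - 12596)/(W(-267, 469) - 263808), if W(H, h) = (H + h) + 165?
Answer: -268870/263441 ≈ -1.0206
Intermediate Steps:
W(H, h) = 165 + H + h
(281466 - 12596)/(W(-267, 469) - 263808) = (281466 - 12596)/((165 - 267 + 469) - 263808) = 268870/(367 - 263808) = 268870/(-263441) = 268870*(-1/263441) = -268870/263441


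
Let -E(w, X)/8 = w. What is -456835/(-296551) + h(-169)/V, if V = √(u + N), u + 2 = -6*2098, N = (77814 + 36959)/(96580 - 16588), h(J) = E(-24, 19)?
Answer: 456835/296551 - 1152*I*√2237519574554/1006984507 ≈ 1.5405 - 1.7112*I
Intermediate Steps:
E(w, X) = -8*w
h(J) = 192 (h(J) = -8*(-24) = 192)
N = 114773/79992 ≈ 1.4348
u = -12590 (u = -2 - 6*2098 = -2 - 12588 = -12590)
V = I*√2237519574554/13332 (V = √(-12590 + 114773/79992) = √(-1006984507/79992) = I*√2237519574554/13332 ≈ 112.2*I)
-456835/(-296551) + h(-169)/V = -456835/(-296551) + 192/((I*√2237519574554/13332)) = -456835*(-1/296551) + 192*(-6*I*√2237519574554/1006984507) = 456835/296551 - 1152*I*√2237519574554/1006984507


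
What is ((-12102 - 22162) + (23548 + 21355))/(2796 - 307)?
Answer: 10639/2489 ≈ 4.2744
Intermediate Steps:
((-12102 - 22162) + (23548 + 21355))/(2796 - 307) = (-34264 + 44903)/2489 = 10639*(1/2489) = 10639/2489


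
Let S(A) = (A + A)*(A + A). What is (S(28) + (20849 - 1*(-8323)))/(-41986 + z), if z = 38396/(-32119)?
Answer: -518850326/674293365 ≈ -0.76947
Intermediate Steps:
S(A) = 4*A**2 (S(A) = (2*A)*(2*A) = 4*A**2)
z = -38396/32119 (z = 38396*(-1/32119) = -38396/32119 ≈ -1.1954)
(S(28) + (20849 - 1*(-8323)))/(-41986 + z) = (4*28**2 + (20849 - 1*(-8323)))/(-41986 - 38396/32119) = (4*784 + (20849 + 8323))/(-1348586730/32119) = (3136 + 29172)*(-32119/1348586730) = 32308*(-32119/1348586730) = -518850326/674293365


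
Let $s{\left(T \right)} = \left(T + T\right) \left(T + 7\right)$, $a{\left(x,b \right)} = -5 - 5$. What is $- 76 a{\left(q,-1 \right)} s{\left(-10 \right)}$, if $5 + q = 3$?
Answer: $45600$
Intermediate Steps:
$q = -2$ ($q = -5 + 3 = -2$)
$a{\left(x,b \right)} = -10$
$s{\left(T \right)} = 2 T \left(7 + T\right)$
$- 76 a{\left(q,-1 \right)} s{\left(-10 \right)} = \left(-76\right) \left(-10\right) 2 \left(-10\right) \left(7 - 10\right) = 760 \cdot 2 \left(-10\right) \left(-3\right) = 760 \cdot 60 = 45600$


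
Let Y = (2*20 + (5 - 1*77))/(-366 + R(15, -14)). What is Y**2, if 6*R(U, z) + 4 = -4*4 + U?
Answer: 36864/4844401 ≈ 0.0076096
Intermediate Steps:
R(U, z) = -10/3 + U/6 (R(U, z) = -2/3 + (-4*4 + U)/6 = -2/3 + (-16 + U)/6 = -2/3 + (-8/3 + U/6) = -10/3 + U/6)
Y = 192/2201 (Y = (2*20 + (5 - 1*77))/(-366 + (-10/3 + (1/6)*15)) = (40 + (5 - 77))/(-366 + (-10/3 + 5/2)) = (40 - 72)/(-366 - 5/6) = -32/(-2201/6) = -32*(-6/2201) = 192/2201 ≈ 0.087233)
Y**2 = (192/2201)**2 = 36864/4844401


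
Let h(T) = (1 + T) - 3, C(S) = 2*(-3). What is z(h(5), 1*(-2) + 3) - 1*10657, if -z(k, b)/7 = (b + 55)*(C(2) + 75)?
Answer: -37705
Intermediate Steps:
C(S) = -6
h(T) = -2 + T
z(k, b) = -26565 - 483*b (z(k, b) = -7*(b + 55)*(-6 + 75) = -7*(55 + b)*69 = -7*(3795 + 69*b) = -26565 - 483*b)
z(h(5), 1*(-2) + 3) - 1*10657 = (-26565 - 483*(1*(-2) + 3)) - 1*10657 = (-26565 - 483*(-2 + 3)) - 10657 = (-26565 - 483*1) - 10657 = (-26565 - 483) - 10657 = -27048 - 10657 = -37705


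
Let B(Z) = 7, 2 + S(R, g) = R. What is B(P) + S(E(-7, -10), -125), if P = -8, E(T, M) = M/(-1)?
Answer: 15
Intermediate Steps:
E(T, M) = -M (E(T, M) = M*(-1) = -M)
S(R, g) = -2 + R
B(P) + S(E(-7, -10), -125) = 7 + (-2 - 1*(-10)) = 7 + (-2 + 10) = 7 + 8 = 15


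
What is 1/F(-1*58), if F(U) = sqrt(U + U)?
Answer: -I*sqrt(29)/58 ≈ -0.092848*I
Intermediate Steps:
F(U) = sqrt(2)*sqrt(U) (F(U) = sqrt(2*U) = sqrt(2)*sqrt(U))
1/F(-1*58) = 1/(sqrt(2)*sqrt(-1*58)) = 1/(sqrt(2)*sqrt(-58)) = 1/(sqrt(2)*(I*sqrt(58))) = 1/(2*I*sqrt(29)) = -I*sqrt(29)/58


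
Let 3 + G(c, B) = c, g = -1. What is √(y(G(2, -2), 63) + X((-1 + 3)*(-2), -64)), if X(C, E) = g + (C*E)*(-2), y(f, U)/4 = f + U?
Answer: I*√265 ≈ 16.279*I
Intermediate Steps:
G(c, B) = -3 + c
y(f, U) = 4*U + 4*f (y(f, U) = 4*(f + U) = 4*(U + f) = 4*U + 4*f)
X(C, E) = -1 - 2*C*E (X(C, E) = -1 + (C*E)*(-2) = -1 - 2*C*E)
√(y(G(2, -2), 63) + X((-1 + 3)*(-2), -64)) = √((4*63 + 4*(-3 + 2)) + (-1 - 2*(-1 + 3)*(-2)*(-64))) = √((252 + 4*(-1)) + (-1 - 2*2*(-2)*(-64))) = √((252 - 4) + (-1 - 2*(-4)*(-64))) = √(248 + (-1 - 512)) = √(248 - 513) = √(-265) = I*√265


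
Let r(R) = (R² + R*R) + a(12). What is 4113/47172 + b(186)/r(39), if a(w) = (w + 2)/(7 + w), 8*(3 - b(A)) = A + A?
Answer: 33132183/454517944 ≈ 0.072895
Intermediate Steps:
b(A) = 3 - A/4 (b(A) = 3 - (A + A)/8 = 3 - A/4)
a(w) = (2 + w)/(7 + w)
r(R) = 14/19 + 2*R² (r(R) = (R² + R*R) + (2 + 12)/(7 + 12) = (R² + R²) + 14/19 = 2*R² + (1/19)*14 = 2*R² + 14/19 = 14/19 + 2*R²)
4113/47172 + b(186)/r(39) = 4113/47172 + (3 - ¼*186)/(14/19 + 2*39²) = 4113*(1/47172) + (3 - 93/2)/(14/19 + 2*1521) = 1371/15724 - 87/(2*(14/19 + 3042)) = 1371/15724 - 87/(2*57812/19) = 1371/15724 - 87/2*19/57812 = 1371/15724 - 1653/115624 = 33132183/454517944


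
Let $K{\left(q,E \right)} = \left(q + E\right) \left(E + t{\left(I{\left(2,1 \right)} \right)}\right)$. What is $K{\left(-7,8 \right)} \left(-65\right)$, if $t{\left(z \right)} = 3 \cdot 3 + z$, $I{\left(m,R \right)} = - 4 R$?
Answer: $-845$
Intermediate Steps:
$t{\left(z \right)} = 9 + z$
$K{\left(q,E \right)} = \left(5 + E\right) \left(E + q\right)$ ($K{\left(q,E \right)} = \left(q + E\right) \left(E + \left(9 - 4\right)\right) = \left(E + q\right) \left(E + \left(9 - 4\right)\right) = \left(E + q\right) \left(E + 5\right) = \left(E + q\right) \left(5 + E\right) = \left(5 + E\right) \left(E + q\right)$)
$K{\left(-7,8 \right)} \left(-65\right) = \left(8^{2} + 5 \cdot 8 + 5 \left(-7\right) + 8 \left(-7\right)\right) \left(-65\right) = \left(64 + 40 - 35 - 56\right) \left(-65\right) = 13 \left(-65\right) = -845$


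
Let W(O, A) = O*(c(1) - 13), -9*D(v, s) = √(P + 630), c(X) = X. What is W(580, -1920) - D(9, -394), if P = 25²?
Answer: -6960 + √1255/9 ≈ -6956.1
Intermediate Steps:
P = 625
D(v, s) = -√1255/9 (D(v, s) = -√(625 + 630)/9 = -√1255/9)
W(O, A) = -12*O (W(O, A) = O*(1 - 13) = O*(-12) = -12*O)
W(580, -1920) - D(9, -394) = -12*580 - (-1)*√1255/9 = -6960 + √1255/9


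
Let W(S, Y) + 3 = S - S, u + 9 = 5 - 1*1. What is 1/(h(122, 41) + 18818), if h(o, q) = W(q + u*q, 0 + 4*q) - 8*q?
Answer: 1/18487 ≈ 5.4092e-5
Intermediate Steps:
u = -5 (u = -9 + (5 - 1*1) = -9 + (5 - 1) = -9 + 4 = -5)
W(S, Y) = -3 (W(S, Y) = -3 + (S - S) = -3 + 0 = -3)
h(o, q) = -3 - 8*q
1/(h(122, 41) + 18818) = 1/((-3 - 8*41) + 18818) = 1/((-3 - 328) + 18818) = 1/(-331 + 18818) = 1/18487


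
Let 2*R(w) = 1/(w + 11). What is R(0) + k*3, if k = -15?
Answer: -989/22 ≈ -44.955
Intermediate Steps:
R(w) = 1/(2*(11 + w)) (R(w) = 1/(2*(w + 11)) = 1/(2*(11 + w)))
R(0) + k*3 = 1/(2*(11 + 0)) - 15*3 = (1/2)/11 - 45 = (1/2)*(1/11) - 45 = 1/22 - 45 = -989/22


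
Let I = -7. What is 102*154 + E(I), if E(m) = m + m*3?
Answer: 15680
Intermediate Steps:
E(m) = 4*m (E(m) = m + 3*m = 4*m)
102*154 + E(I) = 102*154 + 4*(-7) = 15708 - 28 = 15680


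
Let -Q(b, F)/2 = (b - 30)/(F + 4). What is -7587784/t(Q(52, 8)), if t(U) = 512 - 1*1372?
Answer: 1896946/215 ≈ 8823.0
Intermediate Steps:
Q(b, F) = -2*(-30 + b)/(4 + F) (Q(b, F) = -2*(b - 30)/(F + 4) = -2*(-30 + b)/(4 + F))
t(U) = -860 (t(U) = 512 - 1372 = -860)
-7587784/t(Q(52, 8)) = -7587784/(-860) = -7587784*(-1/860) = 1896946/215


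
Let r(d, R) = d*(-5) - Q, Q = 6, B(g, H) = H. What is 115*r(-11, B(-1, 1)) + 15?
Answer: 5650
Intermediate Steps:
r(d, R) = -6 - 5*d (r(d, R) = d*(-5) - 1*6 = -5*d - 6 = -6 - 5*d)
115*r(-11, B(-1, 1)) + 15 = 115*(-6 - 5*(-11)) + 15 = 115*(-6 + 55) + 15 = 115*49 + 15 = 5635 + 15 = 5650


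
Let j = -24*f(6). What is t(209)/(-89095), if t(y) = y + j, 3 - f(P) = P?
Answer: -281/89095 ≈ -0.0031539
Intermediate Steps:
f(P) = 3 - P
j = 72 (j = -24*(3 - 1*6) = -24*(3 - 6) = -24*(-3) = 72)
t(y) = 72 + y (t(y) = y + 72 = 72 + y)
t(209)/(-89095) = (72 + 209)/(-89095) = 281*(-1/89095) = -281/89095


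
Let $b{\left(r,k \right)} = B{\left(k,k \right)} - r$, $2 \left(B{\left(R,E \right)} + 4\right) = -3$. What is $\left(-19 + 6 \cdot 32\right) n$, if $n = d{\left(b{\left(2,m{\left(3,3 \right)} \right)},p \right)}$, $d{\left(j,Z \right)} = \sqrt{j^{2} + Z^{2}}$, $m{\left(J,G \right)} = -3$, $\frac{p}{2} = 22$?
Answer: $\frac{173 \sqrt{7969}}{2} \approx 7721.8$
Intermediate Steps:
$p = 44$ ($p = 2 \cdot 22 = 44$)
$B{\left(R,E \right)} = - \frac{11}{2}$ ($B{\left(R,E \right)} = -4 + \frac{1}{2} \left(-3\right) = -4 - \frac{3}{2} = - \frac{11}{2}$)
$b{\left(r,k \right)} = - \frac{11}{2} - r$
$d{\left(j,Z \right)} = \sqrt{Z^{2} + j^{2}}$
$n = \frac{\sqrt{7969}}{2}$ ($n = \sqrt{44^{2} + \left(- \frac{11}{2} - 2\right)^{2}} = \sqrt{1936 + \left(- \frac{11}{2} - 2\right)^{2}} = \sqrt{1936 + \left(- \frac{15}{2}\right)^{2}} = \sqrt{1936 + \frac{225}{4}} = \sqrt{\frac{7969}{4}} = \frac{\sqrt{7969}}{2} \approx 44.635$)
$\left(-19 + 6 \cdot 32\right) n = \left(-19 + 6 \cdot 32\right) \frac{\sqrt{7969}}{2} = \left(-19 + 192\right) \frac{\sqrt{7969}}{2} = 173 \frac{\sqrt{7969}}{2} = \frac{173 \sqrt{7969}}{2}$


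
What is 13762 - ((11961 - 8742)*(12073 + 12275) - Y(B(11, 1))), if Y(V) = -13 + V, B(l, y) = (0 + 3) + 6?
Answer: -78362454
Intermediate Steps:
B(l, y) = 9 (B(l, y) = 3 + 6 = 9)
13762 - ((11961 - 8742)*(12073 + 12275) - Y(B(11, 1))) = 13762 - ((11961 - 8742)*(12073 + 12275) - (-13 + 9)) = 13762 - (3219*24348 - 1*(-4)) = 13762 - (78376212 + 4) = 13762 - 1*78376216 = 13762 - 78376216 = -78362454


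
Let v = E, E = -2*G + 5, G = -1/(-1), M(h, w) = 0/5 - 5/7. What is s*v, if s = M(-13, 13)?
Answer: -15/7 ≈ -2.1429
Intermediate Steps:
M(h, w) = -5/7 (M(h, w) = 0*(⅕) - 5*⅐ = 0 - 5/7 = -5/7)
G = 1 (G = -1*(-1) = 1)
s = -5/7 ≈ -0.71429
E = 3 (E = -2*1 + 5 = -2 + 5 = 3)
v = 3
s*v = -5/7*3 = -15/7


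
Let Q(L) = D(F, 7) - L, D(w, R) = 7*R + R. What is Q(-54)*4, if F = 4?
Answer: 440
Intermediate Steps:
D(w, R) = 8*R
Q(L) = 56 - L (Q(L) = 8*7 - L = 56 - L)
Q(-54)*4 = (56 - 1*(-54))*4 = (56 + 54)*4 = 110*4 = 440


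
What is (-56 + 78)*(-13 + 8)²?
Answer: 550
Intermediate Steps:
(-56 + 78)*(-13 + 8)² = 22*(-5)² = 22*25 = 550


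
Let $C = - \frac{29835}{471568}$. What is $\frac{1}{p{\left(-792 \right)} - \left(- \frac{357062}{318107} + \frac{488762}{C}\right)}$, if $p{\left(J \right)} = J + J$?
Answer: $\frac{9490722345}{73303716175751602} \approx 1.2947 \cdot 10^{-7}$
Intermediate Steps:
$C = - \frac{29835}{471568}$ ($C = \left(-29835\right) \frac{1}{471568} = - \frac{29835}{471568} \approx -0.063268$)
$p{\left(J \right)} = 2 J$
$\frac{1}{p{\left(-792 \right)} - \left(- \frac{357062}{318107} + \frac{488762}{C}\right)} = \frac{1}{2 \left(-792\right) - \left(- \frac{230484518816}{29835} - \frac{357062}{318107}\right)} = \frac{1}{-1584 - - \frac{73318749479946082}{9490722345}} = \frac{1}{-1584 + \left(\frac{230484518816}{29835} + \frac{357062}{318107}\right)} = \frac{1}{-1584 + \frac{73318749479946082}{9490722345}} = \frac{1}{\frac{73303716175751602}{9490722345}} = \frac{9490722345}{73303716175751602}$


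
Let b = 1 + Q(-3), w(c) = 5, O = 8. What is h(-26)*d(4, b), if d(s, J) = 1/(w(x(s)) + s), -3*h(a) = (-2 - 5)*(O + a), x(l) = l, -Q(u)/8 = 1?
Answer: -14/3 ≈ -4.6667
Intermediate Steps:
Q(u) = -8 (Q(u) = -8*1 = -8)
h(a) = 56/3 + 7*a/3 (h(a) = -(-2 - 5)*(8 + a)/3 = -(-7)*(8 + a)/3 = -(-56 - 7*a)/3 = 56/3 + 7*a/3)
b = -7 (b = 1 - 8 = -7)
d(s, J) = 1/(5 + s)
h(-26)*d(4, b) = (56/3 + (7/3)*(-26))/(5 + 4) = (56/3 - 182/3)/9 = -42*⅑ = -14/3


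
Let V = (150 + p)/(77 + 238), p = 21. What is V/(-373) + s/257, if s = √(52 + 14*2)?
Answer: -19/13055 + 4*√5/257 ≈ 0.033347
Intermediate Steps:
V = 19/35 (V = (150 + 21)/(77 + 238) = 171/315 = 171*(1/315) = 19/35 ≈ 0.54286)
s = 4*√5 (s = √(52 + 28) = √80 = 4*√5 ≈ 8.9443)
V/(-373) + s/257 = (19/35)/(-373) + (4*√5)/257 = (19/35)*(-1/373) + (4*√5)*(1/257) = -19/13055 + 4*√5/257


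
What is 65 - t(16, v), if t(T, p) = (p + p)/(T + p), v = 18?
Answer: 1087/17 ≈ 63.941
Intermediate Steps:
t(T, p) = 2*p/(T + p) (t(T, p) = (2*p)/(T + p) = 2*p/(T + p))
65 - t(16, v) = 65 - 2*18/(16 + 18) = 65 - 2*18/34 = 65 - 1*18/17 = 65 - 18/17 = 1087/17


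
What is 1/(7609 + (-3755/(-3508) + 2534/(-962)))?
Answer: 1687348/12836392451 ≈ 0.00013145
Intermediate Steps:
1/(7609 + (-3755/(-3508) + 2534/(-962))) = 1/(7609 + (-3755*(-1/3508) + 2534*(-1/962))) = 1/(7609 + (3755/3508 - 1267/481)) = 1/(7609 - 2638481/1687348) = 1/(12836392451/1687348) = 1687348/12836392451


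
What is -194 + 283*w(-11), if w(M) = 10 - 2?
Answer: 2070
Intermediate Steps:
w(M) = 8
-194 + 283*w(-11) = -194 + 283*8 = -194 + 2264 = 2070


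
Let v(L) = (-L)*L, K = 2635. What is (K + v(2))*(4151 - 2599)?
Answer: 4083312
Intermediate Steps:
v(L) = -L²
(K + v(2))*(4151 - 2599) = (2635 - 1*2²)*(4151 - 2599) = (2635 - 1*4)*1552 = (2635 - 4)*1552 = 2631*1552 = 4083312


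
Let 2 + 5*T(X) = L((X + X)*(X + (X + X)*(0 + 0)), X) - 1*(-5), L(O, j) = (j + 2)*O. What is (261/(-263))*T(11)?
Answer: -821889/1315 ≈ -625.01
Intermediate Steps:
L(O, j) = O*(2 + j) (L(O, j) = (2 + j)*O = O*(2 + j))
T(X) = 3/5 + 2*X**2*(2 + X)/5 (T(X) = -2/5 + (((X + X)*(X + (X + X)*(0 + 0)))*(2 + X) - 1*(-5))/5 = -2/5 + (((2*X)*(X + (2*X)*0))*(2 + X) + 5)/5 = -2/5 + (((2*X)*(X + 0))*(2 + X) + 5)/5 = -2/5 + (((2*X)*X)*(2 + X) + 5)/5 = -2/5 + ((2*X**2)*(2 + X) + 5)/5 = -2/5 + (2*X**2*(2 + X) + 5)/5 = -2/5 + (5 + 2*X**2*(2 + X))/5 = -2/5 + (1 + 2*X**2*(2 + X)/5) = 3/5 + 2*X**2*(2 + X)/5)
(261/(-263))*T(11) = (261/(-263))*(3/5 + (2/5)*11**2*(2 + 11)) = (261*(-1/263))*(3/5 + (2/5)*121*13) = -261*(3/5 + 3146/5)/263 = -261/263*3149/5 = -821889/1315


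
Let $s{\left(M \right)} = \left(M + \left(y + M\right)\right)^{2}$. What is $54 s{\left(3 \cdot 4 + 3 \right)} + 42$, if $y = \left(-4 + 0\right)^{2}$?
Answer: $114306$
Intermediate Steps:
$y = 16$ ($y = \left(-4\right)^{2} = 16$)
$s{\left(M \right)} = \left(16 + 2 M\right)^{2}$ ($s{\left(M \right)} = \left(M + \left(16 + M\right)\right)^{2} = \left(16 + 2 M\right)^{2}$)
$54 s{\left(3 \cdot 4 + 3 \right)} + 42 = 54 \cdot 4 \left(8 + \left(3 \cdot 4 + 3\right)\right)^{2} + 42 = 54 \cdot 4 \left(8 + \left(12 + 3\right)\right)^{2} + 42 = 54 \cdot 4 \left(8 + 15\right)^{2} + 42 = 54 \cdot 4 \cdot 23^{2} + 42 = 54 \cdot 4 \cdot 529 + 42 = 54 \cdot 2116 + 42 = 114264 + 42 = 114306$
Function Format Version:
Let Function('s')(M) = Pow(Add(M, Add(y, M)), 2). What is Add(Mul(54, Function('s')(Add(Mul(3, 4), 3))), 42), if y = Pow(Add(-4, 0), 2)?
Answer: 114306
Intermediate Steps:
y = 16 (y = Pow(-4, 2) = 16)
Function('s')(M) = Pow(Add(16, Mul(2, M)), 2) (Function('s')(M) = Pow(Add(M, Add(16, M)), 2) = Pow(Add(16, Mul(2, M)), 2))
Add(Mul(54, Function('s')(Add(Mul(3, 4), 3))), 42) = Add(Mul(54, Mul(4, Pow(Add(8, Add(Mul(3, 4), 3)), 2))), 42) = Add(Mul(54, Mul(4, Pow(Add(8, Add(12, 3)), 2))), 42) = Add(Mul(54, Mul(4, Pow(Add(8, 15), 2))), 42) = Add(Mul(54, Mul(4, Pow(23, 2))), 42) = Add(Mul(54, Mul(4, 529)), 42) = Add(Mul(54, 2116), 42) = Add(114264, 42) = 114306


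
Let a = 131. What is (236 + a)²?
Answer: 134689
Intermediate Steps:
(236 + a)² = (236 + 131)² = 367² = 134689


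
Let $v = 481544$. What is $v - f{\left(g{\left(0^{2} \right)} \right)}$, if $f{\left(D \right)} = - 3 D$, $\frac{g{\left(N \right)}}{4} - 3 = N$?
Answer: $481580$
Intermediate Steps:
$g{\left(N \right)} = 12 + 4 N$
$v - f{\left(g{\left(0^{2} \right)} \right)} = 481544 - - 3 \left(12 + 4 \cdot 0^{2}\right) = 481544 - - 3 \left(12 + 4 \cdot 0\right) = 481544 - - 3 \left(12 + 0\right) = 481544 - \left(-3\right) 12 = 481544 - -36 = 481544 + 36 = 481580$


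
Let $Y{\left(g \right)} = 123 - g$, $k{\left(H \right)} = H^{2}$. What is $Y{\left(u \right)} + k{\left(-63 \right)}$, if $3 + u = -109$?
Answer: $4204$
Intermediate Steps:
$u = -112$ ($u = -3 - 109 = -112$)
$Y{\left(u \right)} + k{\left(-63 \right)} = \left(123 - -112\right) + \left(-63\right)^{2} = \left(123 + 112\right) + 3969 = 235 + 3969 = 4204$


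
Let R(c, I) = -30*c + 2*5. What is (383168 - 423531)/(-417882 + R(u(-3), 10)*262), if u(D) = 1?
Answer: 40363/423122 ≈ 0.095393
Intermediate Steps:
R(c, I) = 10 - 30*c (R(c, I) = -30*c + 10 = 10 - 30*c)
(383168 - 423531)/(-417882 + R(u(-3), 10)*262) = (383168 - 423531)/(-417882 + (10 - 30*1)*262) = -40363/(-417882 + (10 - 30)*262) = -40363/(-417882 - 20*262) = -40363/(-417882 - 5240) = -40363/(-423122) = -40363*(-1/423122) = 40363/423122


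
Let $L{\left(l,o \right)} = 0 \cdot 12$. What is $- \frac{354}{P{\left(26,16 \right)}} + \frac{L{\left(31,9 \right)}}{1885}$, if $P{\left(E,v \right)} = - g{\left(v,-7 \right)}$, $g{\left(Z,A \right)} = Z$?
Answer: $\frac{177}{8} \approx 22.125$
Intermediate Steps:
$L{\left(l,o \right)} = 0$
$P{\left(E,v \right)} = - v$
$- \frac{354}{P{\left(26,16 \right)}} + \frac{L{\left(31,9 \right)}}{1885} = - \frac{354}{\left(-1\right) 16} + \frac{0}{1885} = - \frac{354}{-16} + 0 \cdot \frac{1}{1885} = \left(-354\right) \left(- \frac{1}{16}\right) + 0 = \frac{177}{8} + 0 = \frac{177}{8}$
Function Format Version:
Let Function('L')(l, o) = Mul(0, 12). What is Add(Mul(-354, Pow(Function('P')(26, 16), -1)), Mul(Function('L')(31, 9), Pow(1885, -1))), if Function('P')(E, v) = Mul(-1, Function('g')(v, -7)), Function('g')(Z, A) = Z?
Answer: Rational(177, 8) ≈ 22.125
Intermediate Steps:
Function('L')(l, o) = 0
Function('P')(E, v) = Mul(-1, v)
Add(Mul(-354, Pow(Function('P')(26, 16), -1)), Mul(Function('L')(31, 9), Pow(1885, -1))) = Add(Mul(-354, Pow(Mul(-1, 16), -1)), Mul(0, Pow(1885, -1))) = Add(Mul(-354, Pow(-16, -1)), Mul(0, Rational(1, 1885))) = Add(Mul(-354, Rational(-1, 16)), 0) = Add(Rational(177, 8), 0) = Rational(177, 8)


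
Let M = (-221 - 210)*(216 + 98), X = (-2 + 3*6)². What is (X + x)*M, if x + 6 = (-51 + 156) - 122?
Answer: -31532822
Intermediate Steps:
X = 256 (X = (-2 + 18)² = 16² = 256)
M = -135334 (M = -431*314 = -135334)
x = -23 (x = -6 + ((-51 + 156) - 122) = -6 + (105 - 122) = -6 - 17 = -23)
(X + x)*M = (256 - 23)*(-135334) = 233*(-135334) = -31532822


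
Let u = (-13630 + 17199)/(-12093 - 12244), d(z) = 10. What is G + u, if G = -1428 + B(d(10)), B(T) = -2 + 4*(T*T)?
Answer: -25070679/24337 ≈ -1030.1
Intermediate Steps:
B(T) = -2 + 4*T²
G = -1030 (G = -1428 + (-2 + 4*10²) = -1428 + (-2 + 4*100) = -1428 + (-2 + 400) = -1428 + 398 = -1030)
u = -3569/24337 (u = 3569/(-24337) = 3569*(-1/24337) = -3569/24337 ≈ -0.14665)
G + u = -1030 - 3569/24337 = -25070679/24337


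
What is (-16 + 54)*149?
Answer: 5662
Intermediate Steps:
(-16 + 54)*149 = 38*149 = 5662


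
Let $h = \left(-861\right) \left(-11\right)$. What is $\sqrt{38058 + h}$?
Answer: $3 \sqrt{5281} \approx 218.01$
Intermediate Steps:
$h = 9471$
$\sqrt{38058 + h} = \sqrt{38058 + 9471} = \sqrt{47529} = 3 \sqrt{5281}$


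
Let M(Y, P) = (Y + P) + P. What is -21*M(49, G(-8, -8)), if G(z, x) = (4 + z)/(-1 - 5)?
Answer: -1057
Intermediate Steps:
G(z, x) = -2/3 - z/6 (G(z, x) = (4 + z)/(-6) = (4 + z)*(-1/6) = -2/3 - z/6)
M(Y, P) = Y + 2*P (M(Y, P) = (P + Y) + P = Y + 2*P)
-21*M(49, G(-8, -8)) = -21*(49 + 2*(-2/3 - 1/6*(-8))) = -21*(49 + 2*(-2/3 + 4/3)) = -21*(49 + 2*(2/3)) = -21*(49 + 4/3) = -21*151/3 = -1057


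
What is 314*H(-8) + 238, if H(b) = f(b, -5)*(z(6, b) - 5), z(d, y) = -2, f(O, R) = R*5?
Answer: 55188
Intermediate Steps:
f(O, R) = 5*R
H(b) = 175 (H(b) = (5*(-5))*(-2 - 5) = -25*(-7) = 175)
314*H(-8) + 238 = 314*175 + 238 = 54950 + 238 = 55188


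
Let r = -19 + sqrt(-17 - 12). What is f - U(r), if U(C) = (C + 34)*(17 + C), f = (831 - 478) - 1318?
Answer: -906 - 13*I*sqrt(29) ≈ -906.0 - 70.007*I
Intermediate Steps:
r = -19 + I*sqrt(29) (r = -19 + sqrt(-29) = -19 + I*sqrt(29) ≈ -19.0 + 5.3852*I)
f = -965 (f = 353 - 1318 = -965)
U(C) = (17 + C)*(34 + C) (U(C) = (34 + C)*(17 + C) = (17 + C)*(34 + C))
f - U(r) = -965 - (578 + (-19 + I*sqrt(29))**2 + 51*(-19 + I*sqrt(29))) = -965 - (578 + (-19 + I*sqrt(29))**2 + (-969 + 51*I*sqrt(29))) = -965 - (-391 + (-19 + I*sqrt(29))**2 + 51*I*sqrt(29)) = -965 + (391 - (-19 + I*sqrt(29))**2 - 51*I*sqrt(29)) = -574 - (-19 + I*sqrt(29))**2 - 51*I*sqrt(29)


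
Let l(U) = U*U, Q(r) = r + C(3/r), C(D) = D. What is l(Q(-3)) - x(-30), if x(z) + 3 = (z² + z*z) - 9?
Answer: -1772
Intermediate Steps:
Q(r) = r + 3/r
l(U) = U²
x(z) = -12 + 2*z² (x(z) = -3 + ((z² + z*z) - 9) = -3 + ((z² + z²) - 9) = -3 + (2*z² - 9) = -3 + (-9 + 2*z²) = -12 + 2*z²)
l(Q(-3)) - x(-30) = (-3 + 3/(-3))² - (-12 + 2*(-30)²) = (-3 + 3*(-⅓))² - (-12 + 2*900) = (-3 - 1)² - (-12 + 1800) = (-4)² - 1*1788 = 16 - 1788 = -1772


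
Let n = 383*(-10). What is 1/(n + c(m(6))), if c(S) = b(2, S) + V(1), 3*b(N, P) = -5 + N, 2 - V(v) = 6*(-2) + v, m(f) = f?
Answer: -1/3818 ≈ -0.00026192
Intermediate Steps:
V(v) = 14 - v (V(v) = 2 - (6*(-2) + v) = 2 - (-12 + v) = 2 + (12 - v) = 14 - v)
b(N, P) = -5/3 + N/3 (b(N, P) = (-5 + N)/3 = -5/3 + N/3)
n = -3830
c(S) = 12 (c(S) = (-5/3 + (⅓)*2) + (14 - 1*1) = (-5/3 + ⅔) + (14 - 1) = -1 + 13 = 12)
1/(n + c(m(6))) = 1/(-3830 + 12) = 1/(-3818) = -1/3818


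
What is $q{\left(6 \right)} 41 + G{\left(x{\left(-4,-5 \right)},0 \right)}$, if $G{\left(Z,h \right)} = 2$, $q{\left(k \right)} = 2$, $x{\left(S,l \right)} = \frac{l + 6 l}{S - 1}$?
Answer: $84$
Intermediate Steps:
$x{\left(S,l \right)} = \frac{7 l}{-1 + S}$
$q{\left(6 \right)} 41 + G{\left(x{\left(-4,-5 \right)},0 \right)} = 2 \cdot 41 + 2 = 82 + 2 = 84$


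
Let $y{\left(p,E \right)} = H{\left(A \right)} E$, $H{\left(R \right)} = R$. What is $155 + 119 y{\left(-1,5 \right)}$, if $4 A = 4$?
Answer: $750$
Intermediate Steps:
$A = 1$ ($A = \frac{1}{4} \cdot 4 = 1$)
$y{\left(p,E \right)} = E$ ($y{\left(p,E \right)} = 1 E = E$)
$155 + 119 y{\left(-1,5 \right)} = 155 + 119 \cdot 5 = 155 + 595 = 750$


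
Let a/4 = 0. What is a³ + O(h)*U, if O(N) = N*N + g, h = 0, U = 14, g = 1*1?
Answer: 14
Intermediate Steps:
g = 1
a = 0 (a = 4*0 = 0)
O(N) = 1 + N² (O(N) = N*N + 1 = N² + 1 = 1 + N²)
a³ + O(h)*U = 0³ + (1 + 0²)*14 = 0 + (1 + 0)*14 = 0 + 1*14 = 0 + 14 = 14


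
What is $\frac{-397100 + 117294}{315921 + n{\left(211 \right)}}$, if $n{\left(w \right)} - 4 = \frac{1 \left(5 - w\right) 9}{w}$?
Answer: $- \frac{59039066}{66658321} \approx -0.8857$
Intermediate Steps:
$n{\left(w \right)} = 4 + \frac{45 - 9 w}{w}$ ($n{\left(w \right)} = 4 + \frac{1 \left(5 - w\right) 9}{w} = 4 + \frac{\left(5 - w\right) 9}{w} = 4 + \frac{45 - 9 w}{w}$)
$\frac{-397100 + 117294}{315921 + n{\left(211 \right)}} = \frac{-397100 + 117294}{315921 - \left(5 - \frac{45}{211}\right)} = - \frac{279806}{315921 + \left(-5 + 45 \cdot \frac{1}{211}\right)} = - \frac{279806}{315921 + \left(-5 + \frac{45}{211}\right)} = - \frac{279806}{315921 - \frac{1010}{211}} = - \frac{279806}{\frac{66658321}{211}} = \left(-279806\right) \frac{211}{66658321} = - \frac{59039066}{66658321}$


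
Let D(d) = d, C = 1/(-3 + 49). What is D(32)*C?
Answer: 16/23 ≈ 0.69565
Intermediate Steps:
C = 1/46 ≈ 0.021739
D(32)*C = 32*(1/46) = 16/23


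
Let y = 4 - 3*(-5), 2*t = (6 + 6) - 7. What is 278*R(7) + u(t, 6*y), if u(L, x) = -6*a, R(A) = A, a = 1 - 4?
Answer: 1964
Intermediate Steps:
a = -3
t = 5/2 (t = ((6 + 6) - 7)/2 = (12 - 7)/2 = (½)*5 = 5/2 ≈ 2.5000)
y = 19 (y = 4 + 15 = 19)
u(L, x) = 18 (u(L, x) = -6*(-3) = 18)
278*R(7) + u(t, 6*y) = 278*7 + 18 = 1946 + 18 = 1964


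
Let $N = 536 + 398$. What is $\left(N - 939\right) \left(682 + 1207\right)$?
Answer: $-9445$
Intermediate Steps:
$N = 934$
$\left(N - 939\right) \left(682 + 1207\right) = \left(934 - 939\right) \left(682 + 1207\right) = \left(-5\right) 1889 = -9445$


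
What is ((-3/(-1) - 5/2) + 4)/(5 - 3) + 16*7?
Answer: 457/4 ≈ 114.25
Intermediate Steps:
((-3/(-1) - 5/2) + 4)/(5 - 3) + 16*7 = ((-3*(-1) - 5*½) + 4)/2 + 112 = ((3 - 5/2) + 4)*(½) + 112 = (½ + 4)*(½) + 112 = (9/2)*(½) + 112 = 9/4 + 112 = 457/4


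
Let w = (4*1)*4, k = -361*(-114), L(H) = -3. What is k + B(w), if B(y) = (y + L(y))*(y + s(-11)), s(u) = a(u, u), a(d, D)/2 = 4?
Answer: 41466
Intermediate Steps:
a(d, D) = 8 (a(d, D) = 2*4 = 8)
s(u) = 8
k = 41154
w = 16 (w = 4*4 = 16)
B(y) = (-3 + y)*(8 + y) (B(y) = (y - 3)*(y + 8) = (-3 + y)*(8 + y))
k + B(w) = 41154 + (-24 + 16² + 5*16) = 41154 + (-24 + 256 + 80) = 41154 + 312 = 41466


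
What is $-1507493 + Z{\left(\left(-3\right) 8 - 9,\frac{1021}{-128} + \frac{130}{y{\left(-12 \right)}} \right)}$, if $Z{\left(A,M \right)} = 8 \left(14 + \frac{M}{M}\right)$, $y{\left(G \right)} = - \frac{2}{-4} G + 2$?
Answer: $-1507373$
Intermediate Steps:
$y{\left(G \right)} = 2 + \frac{G}{2}$ ($y{\left(G \right)} = \left(-2\right) \left(- \frac{1}{4}\right) G + 2 = \frac{G}{2} + 2 = 2 + \frac{G}{2}$)
$Z{\left(A,M \right)} = 120$ ($Z{\left(A,M \right)} = 8 \left(14 + 1\right) = 8 \cdot 15 = 120$)
$-1507493 + Z{\left(\left(-3\right) 8 - 9,\frac{1021}{-128} + \frac{130}{y{\left(-12 \right)}} \right)} = -1507493 + 120 = -1507373$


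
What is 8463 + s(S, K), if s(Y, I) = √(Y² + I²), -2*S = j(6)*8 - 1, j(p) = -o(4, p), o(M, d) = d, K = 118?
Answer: 8463 + √58097/2 ≈ 8583.5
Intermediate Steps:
j(p) = -p
S = 49/2 (S = -(-1*6*8 - 1)/2 = -(-6*8 - 1)/2 = -(-48 - 1)/2 = -½*(-49) = 49/2 ≈ 24.500)
s(Y, I) = √(I² + Y²)
8463 + s(S, K) = 8463 + √(118² + (49/2)²) = 8463 + √(13924 + 2401/4) = 8463 + √(58097/4) = 8463 + √58097/2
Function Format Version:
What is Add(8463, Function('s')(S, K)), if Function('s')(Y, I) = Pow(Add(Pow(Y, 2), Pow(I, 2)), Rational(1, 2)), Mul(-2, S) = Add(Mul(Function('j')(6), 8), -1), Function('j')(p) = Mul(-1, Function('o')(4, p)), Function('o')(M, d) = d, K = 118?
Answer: Add(8463, Mul(Rational(1, 2), Pow(58097, Rational(1, 2)))) ≈ 8583.5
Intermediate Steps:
Function('j')(p) = Mul(-1, p)
S = Rational(49, 2) (S = Mul(Rational(-1, 2), Add(Mul(Mul(-1, 6), 8), -1)) = Mul(Rational(-1, 2), Add(Mul(-6, 8), -1)) = Mul(Rational(-1, 2), Add(-48, -1)) = Mul(Rational(-1, 2), -49) = Rational(49, 2) ≈ 24.500)
Function('s')(Y, I) = Pow(Add(Pow(I, 2), Pow(Y, 2)), Rational(1, 2))
Add(8463, Function('s')(S, K)) = Add(8463, Pow(Add(Pow(118, 2), Pow(Rational(49, 2), 2)), Rational(1, 2))) = Add(8463, Pow(Add(13924, Rational(2401, 4)), Rational(1, 2))) = Add(8463, Pow(Rational(58097, 4), Rational(1, 2))) = Add(8463, Mul(Rational(1, 2), Pow(58097, Rational(1, 2))))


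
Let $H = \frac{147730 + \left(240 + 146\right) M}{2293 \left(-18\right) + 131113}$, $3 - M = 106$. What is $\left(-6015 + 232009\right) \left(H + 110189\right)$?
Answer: $\frac{2237199928452742}{89839} \approx 2.4902 \cdot 10^{10}$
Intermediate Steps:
$M = -103$ ($M = 3 - 106 = -103$)
$H = \frac{107972}{89839}$ ($H = \frac{147730 + \left(240 + 146\right) \left(-103\right)}{2293 \left(-18\right) + 131113} = \frac{147730 + 386 \left(-103\right)}{-41274 + 131113} = \frac{147730 - 39758}{89839} = 107972 \cdot \frac{1}{89839} = \frac{107972}{89839} \approx 1.2018$)
$\left(-6015 + 232009\right) \left(H + 110189\right) = \left(-6015 + 232009\right) \left(\frac{107972}{89839} + 110189\right) = 225994 \cdot \frac{9899377543}{89839} = \frac{2237199928452742}{89839}$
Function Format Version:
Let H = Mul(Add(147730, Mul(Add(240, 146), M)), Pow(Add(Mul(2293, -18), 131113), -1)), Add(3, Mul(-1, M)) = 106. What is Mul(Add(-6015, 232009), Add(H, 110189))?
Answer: Rational(2237199928452742, 89839) ≈ 2.4902e+10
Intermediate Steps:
M = -103 (M = Add(3, Mul(-1, 106)) = Add(3, -106) = -103)
H = Rational(107972, 89839) (H = Mul(Add(147730, Mul(Add(240, 146), -103)), Pow(Add(Mul(2293, -18), 131113), -1)) = Mul(Add(147730, Mul(386, -103)), Pow(Add(-41274, 131113), -1)) = Mul(Add(147730, -39758), Pow(89839, -1)) = Mul(107972, Rational(1, 89839)) = Rational(107972, 89839) ≈ 1.2018)
Mul(Add(-6015, 232009), Add(H, 110189)) = Mul(Add(-6015, 232009), Add(Rational(107972, 89839), 110189)) = Mul(225994, Rational(9899377543, 89839)) = Rational(2237199928452742, 89839)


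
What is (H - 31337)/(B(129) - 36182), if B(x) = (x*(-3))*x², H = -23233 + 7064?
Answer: 47506/6476249 ≈ 0.0073354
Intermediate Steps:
H = -16169
B(x) = -3*x³ (B(x) = (-3*x)*x² = -3*x³)
(H - 31337)/(B(129) - 36182) = (-16169 - 31337)/(-3*129³ - 36182) = -47506/(-3*2146689 - 36182) = -47506/(-6440067 - 36182) = -47506/(-6476249) = -47506*(-1/6476249) = 47506/6476249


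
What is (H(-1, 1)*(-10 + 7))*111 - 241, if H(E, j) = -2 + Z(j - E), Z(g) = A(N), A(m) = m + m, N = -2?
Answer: 1757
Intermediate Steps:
A(m) = 2*m
Z(g) = -4 (Z(g) = 2*(-2) = -4)
H(E, j) = -6 (H(E, j) = -2 - 4 = -6)
(H(-1, 1)*(-10 + 7))*111 - 241 = -6*(-10 + 7)*111 - 241 = -6*(-3)*111 - 241 = 18*111 - 241 = 1998 - 241 = 1757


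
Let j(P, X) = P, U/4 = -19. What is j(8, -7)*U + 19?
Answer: -589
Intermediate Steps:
U = -76 (U = 4*(-19) = -76)
j(8, -7)*U + 19 = 8*(-76) + 19 = -608 + 19 = -589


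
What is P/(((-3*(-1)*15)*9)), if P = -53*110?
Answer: -1166/81 ≈ -14.395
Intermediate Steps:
P = -5830
P/(((-3*(-1)*15)*9)) = -5830/((-3*(-1)*15)*9) = -5830/((3*15)*9) = -5830/(45*9) = -5830/405 = -5830*1/405 = -1166/81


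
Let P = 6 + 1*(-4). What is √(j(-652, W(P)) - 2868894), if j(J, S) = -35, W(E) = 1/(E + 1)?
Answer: I*√2868929 ≈ 1693.8*I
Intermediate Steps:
P = 2 (P = 6 - 4 = 2)
W(E) = 1/(1 + E)
√(j(-652, W(P)) - 2868894) = √(-35 - 2868894) = √(-2868929) = I*√2868929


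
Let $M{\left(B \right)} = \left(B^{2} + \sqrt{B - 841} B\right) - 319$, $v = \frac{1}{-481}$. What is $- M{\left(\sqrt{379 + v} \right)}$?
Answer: $- \frac{28859}{481} - \frac{i \sqrt{73743369258 - 182298 \sqrt{87685338}}}{481} \approx -59.998 - 558.0 i$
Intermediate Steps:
$v = - \frac{1}{481} \approx -0.002079$
$M{\left(B \right)} = -319 + B^{2} + B \sqrt{-841 + B}$ ($M{\left(B \right)} = \left(B^{2} + \sqrt{-841 + B} B\right) - 319 = \left(B^{2} + B \sqrt{-841 + B}\right) - 319 = -319 + B^{2} + B \sqrt{-841 + B}$)
$- M{\left(\sqrt{379 + v} \right)} = - (-319 + \left(\sqrt{379 - \frac{1}{481}}\right)^{2} + \sqrt{379 - \frac{1}{481}} \sqrt{-841 + \sqrt{379 - \frac{1}{481}}}) = - (-319 + \left(\sqrt{\frac{182298}{481}}\right)^{2} + \sqrt{\frac{182298}{481}} \sqrt{-841 + \sqrt{\frac{182298}{481}}}) = - (-319 + \left(\frac{\sqrt{87685338}}{481}\right)^{2} + \frac{\sqrt{87685338}}{481} \sqrt{-841 + \frac{\sqrt{87685338}}{481}}) = - (-319 + \frac{182298}{481} + \frac{\sqrt{87685338} \sqrt{-841 + \frac{\sqrt{87685338}}{481}}}{481}) = - (\frac{28859}{481} + \frac{\sqrt{87685338} \sqrt{-841 + \frac{\sqrt{87685338}}{481}}}{481}) = - \frac{28859}{481} - \frac{\sqrt{87685338} \sqrt{-841 + \frac{\sqrt{87685338}}{481}}}{481}$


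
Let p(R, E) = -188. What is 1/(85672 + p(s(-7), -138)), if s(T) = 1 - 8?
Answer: 1/85484 ≈ 1.1698e-5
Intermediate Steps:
s(T) = -7
1/(85672 + p(s(-7), -138)) = 1/(85672 - 188) = 1/85484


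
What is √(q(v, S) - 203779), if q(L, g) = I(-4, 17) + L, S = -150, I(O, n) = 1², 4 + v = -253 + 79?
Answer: 2*I*√50989 ≈ 451.61*I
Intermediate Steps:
v = -178 (v = -4 + (-253 + 79) = -4 - 174 = -178)
I(O, n) = 1
q(L, g) = 1 + L
√(q(v, S) - 203779) = √((1 - 178) - 203779) = √(-177 - 203779) = √(-203956) = 2*I*√50989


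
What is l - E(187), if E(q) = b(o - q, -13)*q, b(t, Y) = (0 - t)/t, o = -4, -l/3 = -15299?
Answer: 46084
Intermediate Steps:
l = 45897 (l = -3*(-15299) = 45897)
b(t, Y) = -1 (b(t, Y) = (-t)/t = -1)
E(q) = -q
l - E(187) = 45897 - (-1)*187 = 45897 - 1*(-187) = 45897 + 187 = 46084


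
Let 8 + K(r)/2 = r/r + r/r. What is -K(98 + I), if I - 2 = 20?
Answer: 12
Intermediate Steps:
I = 22 (I = 2 + 20 = 22)
K(r) = -12 (K(r) = -16 + 2*(r/r + r/r) = -16 + 2*(1 + 1) = -16 + 2*2 = -16 + 4 = -12)
-K(98 + I) = -1*(-12) = 12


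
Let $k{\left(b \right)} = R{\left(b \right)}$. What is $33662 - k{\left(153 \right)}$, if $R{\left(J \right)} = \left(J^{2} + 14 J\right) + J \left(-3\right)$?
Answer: $8570$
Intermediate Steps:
$R{\left(J \right)} = J^{2} + 11 J$ ($R{\left(J \right)} = \left(J^{2} + 14 J\right) - 3 J = J^{2} + 11 J$)
$k{\left(b \right)} = b \left(11 + b\right)$
$33662 - k{\left(153 \right)} = 33662 - 153 \left(11 + 153\right) = 33662 - 153 \cdot 164 = 33662 - 25092 = 8570$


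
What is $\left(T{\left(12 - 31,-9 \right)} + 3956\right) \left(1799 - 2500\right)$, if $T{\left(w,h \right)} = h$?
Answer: $-2766847$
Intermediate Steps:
$\left(T{\left(12 - 31,-9 \right)} + 3956\right) \left(1799 - 2500\right) = \left(-9 + 3956\right) \left(1799 - 2500\right) = 3947 \left(-701\right) = -2766847$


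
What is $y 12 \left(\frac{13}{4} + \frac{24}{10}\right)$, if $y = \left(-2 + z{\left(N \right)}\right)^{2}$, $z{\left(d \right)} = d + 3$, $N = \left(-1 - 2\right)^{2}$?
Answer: $6780$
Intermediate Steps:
$N = 9$ ($N = \left(-3\right)^{2} = 9$)
$z{\left(d \right)} = 3 + d$
$y = 100$ ($y = \left(-2 + \left(3 + 9\right)\right)^{2} = \left(-2 + 12\right)^{2} = 10^{2} = 100$)
$y 12 \left(\frac{13}{4} + \frac{24}{10}\right) = 100 \cdot 12 \left(\frac{13}{4} + \frac{24}{10}\right) = 1200 \left(13 \cdot \frac{1}{4} + 24 \cdot \frac{1}{10}\right) = 1200 \left(\frac{13}{4} + \frac{12}{5}\right) = 1200 \cdot \frac{113}{20} = 6780$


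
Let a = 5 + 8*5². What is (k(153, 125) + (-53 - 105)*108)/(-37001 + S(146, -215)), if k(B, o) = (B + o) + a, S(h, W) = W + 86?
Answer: 16581/37130 ≈ 0.44657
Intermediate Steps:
S(h, W) = 86 + W
a = 205 (a = 5 + 8*25 = 5 + 200 = 205)
k(B, o) = 205 + B + o (k(B, o) = (B + o) + 205 = 205 + B + o)
(k(153, 125) + (-53 - 105)*108)/(-37001 + S(146, -215)) = ((205 + 153 + 125) + (-53 - 105)*108)/(-37001 + (86 - 215)) = (483 - 158*108)/(-37001 - 129) = (483 - 17064)/(-37130) = -16581*(-1/37130) = 16581/37130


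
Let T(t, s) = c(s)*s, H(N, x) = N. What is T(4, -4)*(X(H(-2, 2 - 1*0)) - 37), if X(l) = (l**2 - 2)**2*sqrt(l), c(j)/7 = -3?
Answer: -3108 + 336*I*sqrt(2) ≈ -3108.0 + 475.18*I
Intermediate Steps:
c(j) = -21 (c(j) = 7*(-3) = -21)
X(l) = sqrt(l)*(-2 + l**2)**2 (X(l) = (-2 + l**2)**2*sqrt(l) = sqrt(l)*(-2 + l**2)**2)
T(t, s) = -21*s
T(4, -4)*(X(H(-2, 2 - 1*0)) - 37) = (-21*(-4))*(sqrt(-2)*(-2 + (-2)**2)**2 - 37) = 84*((I*sqrt(2))*(-2 + 4)**2 - 37) = 84*((I*sqrt(2))*2**2 - 37) = 84*((I*sqrt(2))*4 - 37) = 84*(4*I*sqrt(2) - 37) = 84*(-37 + 4*I*sqrt(2)) = -3108 + 336*I*sqrt(2)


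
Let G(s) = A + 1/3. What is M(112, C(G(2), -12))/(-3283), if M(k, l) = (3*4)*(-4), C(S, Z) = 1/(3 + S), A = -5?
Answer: 48/3283 ≈ 0.014621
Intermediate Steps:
G(s) = -14/3 (G(s) = -5 + 1/3 = -5 + ⅓ = -14/3)
M(k, l) = -48 (M(k, l) = 12*(-4) = -48)
M(112, C(G(2), -12))/(-3283) = -48/(-3283) = -48*(-1/3283) = 48/3283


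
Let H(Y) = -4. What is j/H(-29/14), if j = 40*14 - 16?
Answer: -136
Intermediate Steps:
j = 544 (j = 560 - 16 = 544)
j/H(-29/14) = 544/(-4) = 544*(-¼) = -136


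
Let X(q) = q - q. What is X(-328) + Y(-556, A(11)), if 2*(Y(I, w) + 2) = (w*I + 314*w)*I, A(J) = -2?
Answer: -134554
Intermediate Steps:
X(q) = 0
Y(I, w) = -2 + I*(314*w + I*w)/2 (Y(I, w) = -2 + ((w*I + 314*w)*I)/2 = -2 + ((I*w + 314*w)*I)/2 = -2 + ((314*w + I*w)*I)/2 = -2 + (I*(314*w + I*w))/2 = -2 + I*(314*w + I*w)/2)
X(-328) + Y(-556, A(11)) = 0 + (-2 + (½)*(-2)*(-556)² + 157*(-556)*(-2)) = 0 + (-2 + (½)*(-2)*309136 + 174584) = 0 + (-2 - 309136 + 174584) = 0 - 134554 = -134554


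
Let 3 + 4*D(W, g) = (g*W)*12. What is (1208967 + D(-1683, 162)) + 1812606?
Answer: 8814537/4 ≈ 2.2036e+6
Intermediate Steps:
D(W, g) = -¾ + 3*W*g (D(W, g) = -¾ + ((g*W)*12)/4 = -¾ + ((W*g)*12)/4 = -¾ + (12*W*g)/4 = -¾ + 3*W*g)
(1208967 + D(-1683, 162)) + 1812606 = (1208967 + (-¾ + 3*(-1683)*162)) + 1812606 = (1208967 + (-¾ - 817938)) + 1812606 = (1208967 - 3271755/4) + 1812606 = 1564113/4 + 1812606 = 8814537/4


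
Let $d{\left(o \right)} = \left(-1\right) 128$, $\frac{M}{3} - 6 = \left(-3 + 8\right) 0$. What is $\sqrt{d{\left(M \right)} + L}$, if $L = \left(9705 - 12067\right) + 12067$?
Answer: $\sqrt{9577} \approx 97.862$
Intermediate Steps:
$M = 18$ ($M = 18 + 3 \left(-3 + 8\right) 0 = 18 + 3 \cdot 5 \cdot 0 = 18 + 3 \cdot 0 = 18 + 0 = 18$)
$L = 9705$ ($L = -2362 + 12067 = 9705$)
$d{\left(o \right)} = -128$
$\sqrt{d{\left(M \right)} + L} = \sqrt{-128 + 9705} = \sqrt{9577}$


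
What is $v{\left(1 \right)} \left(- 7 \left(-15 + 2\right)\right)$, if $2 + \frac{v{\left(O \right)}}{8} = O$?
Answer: $-728$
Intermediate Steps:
$v{\left(O \right)} = -16 + 8 O$
$v{\left(1 \right)} \left(- 7 \left(-15 + 2\right)\right) = \left(-16 + 8 \cdot 1\right) \left(- 7 \left(-15 + 2\right)\right) = \left(-16 + 8\right) \left(\left(-7\right) \left(-13\right)\right) = \left(-8\right) 91 = -728$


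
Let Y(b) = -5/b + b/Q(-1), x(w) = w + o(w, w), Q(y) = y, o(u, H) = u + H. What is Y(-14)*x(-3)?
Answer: -1809/14 ≈ -129.21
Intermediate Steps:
o(u, H) = H + u
x(w) = 3*w (x(w) = w + (w + w) = w + 2*w = 3*w)
Y(b) = -b - 5/b (Y(b) = -5/b + b/(-1) = -5/b + b*(-1) = -5/b - b = -b - 5/b)
Y(-14)*x(-3) = (-1*(-14) - 5/(-14))*(3*(-3)) = (14 - 5*(-1/14))*(-9) = (14 + 5/14)*(-9) = (201/14)*(-9) = -1809/14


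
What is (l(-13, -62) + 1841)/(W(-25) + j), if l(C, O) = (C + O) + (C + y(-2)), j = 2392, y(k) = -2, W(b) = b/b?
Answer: 1751/2393 ≈ 0.73172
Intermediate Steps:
W(b) = 1
l(C, O) = -2 + O + 2*C (l(C, O) = (C + O) + (C - 2) = (C + O) + (-2 + C) = -2 + O + 2*C)
(l(-13, -62) + 1841)/(W(-25) + j) = ((-2 - 62 + 2*(-13)) + 1841)/(1 + 2392) = ((-2 - 62 - 26) + 1841)/2393 = (-90 + 1841)*(1/2393) = 1751*(1/2393) = 1751/2393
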